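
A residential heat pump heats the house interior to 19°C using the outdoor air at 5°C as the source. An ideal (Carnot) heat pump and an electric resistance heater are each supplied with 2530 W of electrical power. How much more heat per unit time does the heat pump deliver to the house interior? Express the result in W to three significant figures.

50300 W

In absolute terms T_C = 278.15 K and T_H = 292.15 K, so ΔT = 14.00 K.
COP_Carnot = T_H/ΔT = 292.15/14.00 = 20.87.
The heat pump delivers Q̇_H = COP × Ẇ = 52800 W; the resistance heater delivers Ẇ = 2530 W.
Extra = (COP − 1)·Ẇ = 50270 W.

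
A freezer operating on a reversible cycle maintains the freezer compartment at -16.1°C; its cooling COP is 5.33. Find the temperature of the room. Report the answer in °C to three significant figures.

32.1 °C

COP_R = T_C/(T_H − T_C) gives T_H − T_C = T_C/COP.
With T_C = 257.05 K, T_H = 257.05 × (1 + 1/5.33) = 305.28 K.
Converting, 305.28 K = 32.13°C.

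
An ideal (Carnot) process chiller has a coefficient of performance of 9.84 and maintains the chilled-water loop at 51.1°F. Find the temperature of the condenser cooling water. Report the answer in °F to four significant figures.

COP_R = T_C/(T_H − T_C) gives T_H − T_C = T_C/COP.
With T_C = 283.76 K, T_H = 283.76 × (1 + 1/9.84) = 312.60 K.
Converting, 312.60 K = 103.01°F.

103.0 °F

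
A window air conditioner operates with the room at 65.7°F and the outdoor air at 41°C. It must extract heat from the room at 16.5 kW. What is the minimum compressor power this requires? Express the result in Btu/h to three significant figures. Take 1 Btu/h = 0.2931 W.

4300 Btu/h

In absolute terms T_C = 291.87 K and T_H = 314.15 K, so ΔT = 22.28 K.
COP_Carnot = T_C/ΔT = 291.87/22.28 = 13.10.
Ẇ_min = Q̇/COP_Carnot = 16.50/13.10 = 1.259 kW = 4297 Btu/h.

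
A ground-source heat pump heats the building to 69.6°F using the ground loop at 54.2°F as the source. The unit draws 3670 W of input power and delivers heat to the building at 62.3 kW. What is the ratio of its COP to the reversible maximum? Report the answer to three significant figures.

0.494

Converting, Q̇_H = 62.30 kW = 62300 W, so COP_actual = Q̇_H/Ẇ = 62300/3670 = 16.98.
In absolute terms T_C = 285.48 K and T_H = 294.04 K, so ΔT = 8.556 K.
COP_Carnot = T_H/ΔT = 294.04/8.556 = 34.37.
η_II = COP_actual/COP_Carnot = 16.98/34.37 = 0.4939.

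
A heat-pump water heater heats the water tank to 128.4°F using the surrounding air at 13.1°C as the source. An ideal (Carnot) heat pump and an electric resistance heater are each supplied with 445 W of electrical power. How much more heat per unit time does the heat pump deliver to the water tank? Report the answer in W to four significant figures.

In absolute terms T_C = 286.25 K and T_H = 326.71 K, so ΔT = 40.46 K.
COP_Carnot = T_H/ΔT = 326.71/40.46 = 8.076.
The heat pump delivers Q̇_H = COP × Ẇ = 3594 W; the resistance heater delivers Ẇ = 445.0 W.
Extra = (COP − 1)·Ẇ = 3149 W.

3149 W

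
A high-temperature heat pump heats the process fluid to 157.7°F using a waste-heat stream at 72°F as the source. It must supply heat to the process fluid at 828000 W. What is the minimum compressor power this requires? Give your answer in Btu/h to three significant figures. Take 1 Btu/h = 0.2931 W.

In absolute terms T_C = 295.37 K and T_H = 342.98 K, so ΔT = 47.61 K.
COP_Carnot = T_H/ΔT = 342.98/47.61 = 7.204.
Ẇ_min = Q̇/COP_Carnot = 828000/7.204 = 114900 W = 392100 Btu/h.

392000 Btu/h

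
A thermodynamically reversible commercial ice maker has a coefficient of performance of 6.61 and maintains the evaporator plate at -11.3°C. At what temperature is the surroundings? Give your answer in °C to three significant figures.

28.3 °C

COP_R = T_C/(T_H − T_C) gives T_H − T_C = T_C/COP.
With T_C = 261.85 K, T_H = 261.85 × (1 + 1/6.61) = 301.46 K.
Converting, 301.46 K = 28.31°C.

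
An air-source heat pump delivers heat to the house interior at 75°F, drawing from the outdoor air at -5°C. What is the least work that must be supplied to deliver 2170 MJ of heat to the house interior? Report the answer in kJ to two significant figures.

In absolute terms T_C = 268.15 K and T_H = 297.04 K, so ΔT = 28.89 K.
The reversible limit is COP_HP = T_H/ΔT = 10.28, so W_min = Q_H/COP = Q_H·ΔT/T_H.
W_min = 2170 × 28.89/297.04 = 211.0 MJ = 211000 kJ.

210000 kJ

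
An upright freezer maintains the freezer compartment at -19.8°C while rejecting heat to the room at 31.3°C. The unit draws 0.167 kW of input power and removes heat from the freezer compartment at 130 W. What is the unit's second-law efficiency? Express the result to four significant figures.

Converting, Q̇_C = 130.0 W = 0.1300 kW, so COP_actual = Q̇_C/Ẇ = 0.1300/0.1670 = 0.7784.
In absolute terms T_C = 253.35 K and T_H = 304.45 K, so ΔT = 51.10 K.
COP_Carnot = T_C/ΔT = 253.35/51.10 = 4.958.
η_II = COP_actual/COP_Carnot = 0.7784/4.958 = 0.1570.

0.1570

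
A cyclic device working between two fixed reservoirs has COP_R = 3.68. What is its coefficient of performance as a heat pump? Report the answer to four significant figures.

The first law on one cycle gives Q_H = Q_C + W, so Q_H/W = Q_C/W + 1.
COP_HP = COP_R + 1 = 3.68 + 1 = 4.68.

4.680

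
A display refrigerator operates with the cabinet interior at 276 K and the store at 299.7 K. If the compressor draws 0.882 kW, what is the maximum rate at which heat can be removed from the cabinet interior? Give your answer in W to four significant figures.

The reservoir spacing is ΔT = 299.7 − 276 = 23.70 K.
COP_Carnot = T_C/ΔT = 276.00/23.70 = 11.65.
Q̇_max = COP_Carnot × Ẇ = 11.65 × 0.8820 kW = 10.27 kW = 10270 W.

10270 W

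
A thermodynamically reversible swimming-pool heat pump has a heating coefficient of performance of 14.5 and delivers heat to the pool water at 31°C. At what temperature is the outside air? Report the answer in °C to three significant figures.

COP_HP = T_H/(T_H − T_C) gives T_H − T_C = T_H/COP.
With T_H = 304.15 K, T_C = 304.15 × (1 − 1/14.5) = 283.17 K.
Converting, 283.17 K = 10.02°C.

10.0 °C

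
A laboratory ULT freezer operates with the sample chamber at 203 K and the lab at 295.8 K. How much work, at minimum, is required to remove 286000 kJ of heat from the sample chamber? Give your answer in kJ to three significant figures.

The reservoir spacing is ΔT = 295.8 − 203 = 92.80 K.
The reversible limit is COP_R = T_C/ΔT = 2.188, so W_min = Q_C/COP = Q_C·ΔT/T_C.
W_min = 286000 × 92.80/203.00 = 130700 kJ.

131000 kJ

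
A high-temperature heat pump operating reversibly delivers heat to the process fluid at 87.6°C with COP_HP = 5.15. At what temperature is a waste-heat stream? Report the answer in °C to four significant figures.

COP_HP = T_H/(T_H − T_C) gives T_H − T_C = T_H/COP.
With T_H = 360.75 K, T_C = 360.75 × (1 − 1/5.15) = 290.70 K.
Converting, 290.70 K = 17.55°C.

17.55 °C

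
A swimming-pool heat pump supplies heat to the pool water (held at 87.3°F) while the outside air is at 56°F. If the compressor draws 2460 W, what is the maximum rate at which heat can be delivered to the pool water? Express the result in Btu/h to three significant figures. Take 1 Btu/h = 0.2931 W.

In absolute terms T_C = 286.48 K and T_H = 303.87 K, so ΔT = 17.39 K.
COP_Carnot = T_H/ΔT = 303.87/17.39 = 17.48.
Q̇_max = COP_Carnot × Ẇ = 17.48 × 2460 W = 42990 W = 146700 Btu/h.

147000 Btu/h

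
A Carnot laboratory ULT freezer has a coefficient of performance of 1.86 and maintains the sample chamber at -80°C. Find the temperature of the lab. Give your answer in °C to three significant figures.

23.8 °C

COP_R = T_C/(T_H − T_C) gives T_H − T_C = T_C/COP.
With T_C = 193.15 K, T_H = 193.15 × (1 + 1/1.86) = 296.99 K.
Converting, 296.99 K = 23.84°C.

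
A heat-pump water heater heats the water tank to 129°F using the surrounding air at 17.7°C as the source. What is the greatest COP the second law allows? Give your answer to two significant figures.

9.0

In absolute terms T_C = 290.85 K and T_H = 327.04 K, so ΔT = 36.19 K.
For a reversible cycle, COP_Carnot = T_H/ΔT = 327.04/36.19 = 9.037.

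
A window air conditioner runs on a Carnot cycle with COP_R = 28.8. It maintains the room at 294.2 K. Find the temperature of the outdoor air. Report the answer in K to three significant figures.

COP_R = T_C/(T_H − T_C) gives T_H − T_C = T_C/COP.
With T_C = 294.20 K, T_H = 294.20 × (1 + 1/28.8) = 304.42 K.

304 K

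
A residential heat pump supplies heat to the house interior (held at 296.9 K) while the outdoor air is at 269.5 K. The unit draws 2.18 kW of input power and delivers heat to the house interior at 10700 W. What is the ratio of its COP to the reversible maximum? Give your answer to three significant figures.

Converting, Q̇_H = 10700 W = 10.70 kW, so COP_actual = Q̇_H/Ẇ = 10.70/2.180 = 4.908.
The reservoir spacing is ΔT = 296.9 − 269.5 = 27.40 K.
COP_Carnot = T_H/ΔT = 296.90/27.40 = 10.84.
η_II = COP_actual/COP_Carnot = 4.908/10.84 = 0.4530.

0.453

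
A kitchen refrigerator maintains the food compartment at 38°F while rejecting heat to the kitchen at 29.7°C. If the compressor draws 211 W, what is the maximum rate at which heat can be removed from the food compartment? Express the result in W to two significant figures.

In absolute terms T_C = 276.48 K and T_H = 302.85 K, so ΔT = 26.37 K.
COP_Carnot = T_C/ΔT = 276.48/26.37 = 10.49.
Q̇_max = COP_Carnot × Ẇ = 10.49 × 211.0 W = 2213 W.

2200 W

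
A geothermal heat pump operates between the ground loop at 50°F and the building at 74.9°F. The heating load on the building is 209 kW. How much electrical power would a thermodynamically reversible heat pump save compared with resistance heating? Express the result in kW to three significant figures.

199 kW

In absolute terms T_C = 283.15 K and T_H = 296.98 K, so ΔT = 13.83 K.
COP_Carnot = T_H/ΔT = 296.98/13.83 = 21.47.
Resistance heating needs Ẇ_res = Q̇_H = 209.0 kW; the reversible heat pump needs only Ẇ_hp = Q̇_H/COP = 9.735 kW.
Saving = 209.0 − 9.735 = 199.3 kW.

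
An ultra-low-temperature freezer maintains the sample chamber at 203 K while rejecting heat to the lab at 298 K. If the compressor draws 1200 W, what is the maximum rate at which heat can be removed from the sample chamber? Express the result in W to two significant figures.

2600 W

The reservoir spacing is ΔT = 298 − 203 = 95.00 K.
COP_Carnot = T_C/ΔT = 203.00/95.00 = 2.137.
Q̇_max = COP_Carnot × Ẇ = 2.137 × 1200 W = 2564 W.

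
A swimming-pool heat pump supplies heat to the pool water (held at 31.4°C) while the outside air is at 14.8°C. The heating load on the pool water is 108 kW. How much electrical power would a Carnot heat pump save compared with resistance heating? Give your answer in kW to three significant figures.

In absolute terms T_C = 287.95 K and T_H = 304.55 K, so ΔT = 16.60 K.
COP_Carnot = T_H/ΔT = 304.55/16.60 = 18.35.
Resistance heating needs Ẇ_res = Q̇_H = 108.0 kW; the reversible heat pump needs only Ẇ_hp = Q̇_H/COP = 5.887 kW.
Saving = 108.0 − 5.887 = 102.1 kW.

102 kW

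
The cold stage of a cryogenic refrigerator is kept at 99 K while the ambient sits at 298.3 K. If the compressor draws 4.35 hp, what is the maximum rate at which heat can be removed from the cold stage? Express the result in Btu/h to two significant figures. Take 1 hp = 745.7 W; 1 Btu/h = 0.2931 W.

The reservoir spacing is ΔT = 298.3 − 99 = 199.3 K.
COP_Carnot = T_C/ΔT = 99.00/199.3 = 0.4967.
Q̇_max = COP_Carnot × Ẇ = 0.4967 × 4.350 hp = 2.161 hp = 5498 Btu/h.

5500 Btu/h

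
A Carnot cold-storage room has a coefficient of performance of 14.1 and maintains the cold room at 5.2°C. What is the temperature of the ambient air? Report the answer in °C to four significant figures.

COP_R = T_C/(T_H − T_C) gives T_H − T_C = T_C/COP.
With T_C = 278.35 K, T_H = 278.35 × (1 + 1/14.1) = 298.09 K.
Converting, 298.09 K = 24.94°C.

24.94 °C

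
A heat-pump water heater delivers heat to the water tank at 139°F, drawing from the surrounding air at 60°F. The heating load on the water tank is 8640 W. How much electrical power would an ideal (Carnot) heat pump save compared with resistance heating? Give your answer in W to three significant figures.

In absolute terms T_C = 288.71 K and T_H = 332.59 K, so ΔT = 43.89 K.
COP_Carnot = T_H/ΔT = 332.59/43.89 = 7.578.
Resistance heating needs Ẇ_res = Q̇_H = 8640 W; the reversible heat pump needs only Ẇ_hp = Q̇_H/COP = 1140 W.
Saving = 8640 − 1140 = 7500 W.

7500 W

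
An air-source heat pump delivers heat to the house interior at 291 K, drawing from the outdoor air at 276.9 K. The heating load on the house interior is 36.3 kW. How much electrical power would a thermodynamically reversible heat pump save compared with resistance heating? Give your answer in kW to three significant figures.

34.5 kW

The reservoir spacing is ΔT = 291 − 276.9 = 14.10 K.
COP_Carnot = T_H/ΔT = 291.00/14.10 = 20.64.
Resistance heating needs Ẇ_res = Q̇_H = 36.30 kW; the reversible heat pump needs only Ẇ_hp = Q̇_H/COP = 1.759 kW.
Saving = 36.30 − 1.759 = 34.54 kW.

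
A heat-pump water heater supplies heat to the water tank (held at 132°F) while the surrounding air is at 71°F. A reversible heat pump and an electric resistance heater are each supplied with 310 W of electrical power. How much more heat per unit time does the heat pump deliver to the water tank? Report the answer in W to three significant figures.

In absolute terms T_C = 294.82 K and T_H = 328.71 K, so ΔT = 33.89 K.
COP_Carnot = T_H/ΔT = 328.71/33.89 = 9.700.
The heat pump delivers Q̇_H = COP × Ẇ = 3007 W; the resistance heater delivers Ẇ = 310.0 W.
Extra = (COP − 1)·Ẇ = 2697 W.

2700 W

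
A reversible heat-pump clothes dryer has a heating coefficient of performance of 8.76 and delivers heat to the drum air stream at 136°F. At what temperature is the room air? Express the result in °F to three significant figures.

68.0 °F

COP_HP = T_H/(T_H − T_C) gives T_H − T_C = T_H/COP.
With T_H = 330.93 K, T_C = 330.93 × (1 − 1/8.76) = 293.15 K.
Converting, 293.15 K = 68.00°F.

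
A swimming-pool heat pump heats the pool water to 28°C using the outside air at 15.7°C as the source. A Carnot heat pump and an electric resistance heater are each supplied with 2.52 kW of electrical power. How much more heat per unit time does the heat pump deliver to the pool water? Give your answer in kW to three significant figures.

59.2 kW

In absolute terms T_C = 288.85 K and T_H = 301.15 K, so ΔT = 12.30 K.
COP_Carnot = T_H/ΔT = 301.15/12.30 = 24.48.
The heat pump delivers Q̇_H = COP × Ẇ = 61.70 kW; the resistance heater delivers Ẇ = 2.520 kW.
Extra = (COP − 1)·Ẇ = 59.18 kW.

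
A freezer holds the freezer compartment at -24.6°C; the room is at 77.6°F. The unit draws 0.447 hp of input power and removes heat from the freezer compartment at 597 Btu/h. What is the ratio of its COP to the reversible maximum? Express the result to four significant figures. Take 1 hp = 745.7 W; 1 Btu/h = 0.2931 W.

0.1055

Converting, Q̇_C = 597.0 Btu/h = 0.2347 hp, so COP_actual = Q̇_C/Ẇ = 0.2347/0.4470 = 0.5250.
In absolute terms T_C = 248.55 K and T_H = 298.48 K, so ΔT = 49.93 K.
COP_Carnot = T_C/ΔT = 248.55/49.93 = 4.978.
η_II = COP_actual/COP_Carnot = 0.5250/4.978 = 0.1055.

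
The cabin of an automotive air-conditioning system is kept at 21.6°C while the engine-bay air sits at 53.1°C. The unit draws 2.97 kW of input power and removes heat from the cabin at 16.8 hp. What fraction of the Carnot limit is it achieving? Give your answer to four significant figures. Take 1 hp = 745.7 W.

Converting, Q̇_C = 16.80 hp = 12.53 kW, so COP_actual = Q̇_C/Ẇ = 12.53/2.970 = 4.218.
In absolute terms T_C = 294.75 K and T_H = 326.25 K, so ΔT = 31.50 K.
COP_Carnot = T_C/ΔT = 294.75/31.50 = 9.357.
η_II = COP_actual/COP_Carnot = 4.218/9.357 = 0.4508.

0.4508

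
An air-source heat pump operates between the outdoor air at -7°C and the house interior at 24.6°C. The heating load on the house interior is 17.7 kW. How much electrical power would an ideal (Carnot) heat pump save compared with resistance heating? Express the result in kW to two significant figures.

In absolute terms T_C = 266.15 K and T_H = 297.75 K, so ΔT = 31.60 K.
COP_Carnot = T_H/ΔT = 297.75/31.60 = 9.422.
Resistance heating needs Ẇ_res = Q̇_H = 17.70 kW; the reversible heat pump needs only Ẇ_hp = Q̇_H/COP = 1.878 kW.
Saving = 17.70 − 1.878 = 15.82 kW.

16 kW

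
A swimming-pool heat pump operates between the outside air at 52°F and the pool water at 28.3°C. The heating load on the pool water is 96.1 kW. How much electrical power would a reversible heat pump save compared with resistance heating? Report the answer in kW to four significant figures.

90.62 kW

In absolute terms T_C = 284.26 K and T_H = 301.45 K, so ΔT = 17.19 K.
COP_Carnot = T_H/ΔT = 301.45/17.19 = 17.54.
Resistance heating needs Ẇ_res = Q̇_H = 96.10 kW; the reversible heat pump needs only Ẇ_hp = Q̇_H/COP = 5.480 kW.
Saving = 96.10 − 5.480 = 90.62 kW.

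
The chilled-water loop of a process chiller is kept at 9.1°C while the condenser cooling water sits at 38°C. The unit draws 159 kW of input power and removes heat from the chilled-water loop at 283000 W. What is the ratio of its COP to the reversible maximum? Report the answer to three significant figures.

Converting, Q̇_C = 283000 W = 283.0 kW, so COP_actual = Q̇_C/Ẇ = 283.0/159.0 = 1.780.
In absolute terms T_C = 282.25 K and T_H = 311.15 K, so ΔT = 28.90 K.
COP_Carnot = T_C/ΔT = 282.25/28.90 = 9.766.
η_II = COP_actual/COP_Carnot = 1.780/9.766 = 0.1822.

0.182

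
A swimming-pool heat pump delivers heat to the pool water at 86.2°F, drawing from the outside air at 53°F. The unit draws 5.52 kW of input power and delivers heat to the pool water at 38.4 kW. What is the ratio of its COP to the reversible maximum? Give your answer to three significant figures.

0.423

COP_actual = Q̇_H/Ẇ = 38.40/5.520 = 6.957.
In absolute terms T_C = 284.82 K and T_H = 303.26 K, so ΔT = 18.44 K.
COP_Carnot = T_H/ΔT = 303.26/18.44 = 16.44.
η_II = COP_actual/COP_Carnot = 6.957/16.44 = 0.4231.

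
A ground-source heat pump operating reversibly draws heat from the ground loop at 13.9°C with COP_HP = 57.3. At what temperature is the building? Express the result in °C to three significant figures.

COP_HP = T_H/(T_H − T_C) rearranges to T_H = COP·T_C/(COP − 1).
With T_C = 287.05 K, T_H = 57.3 × 287.05/56.30 = 292.15 K.
Converting, 292.15 K = 19.00°C.

19.0 °C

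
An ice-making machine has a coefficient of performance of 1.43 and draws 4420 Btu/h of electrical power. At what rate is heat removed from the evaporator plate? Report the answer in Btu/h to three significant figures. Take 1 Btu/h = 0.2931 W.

6320 Btu/h

Q̇_C = COP × Ẇ = 1.43 × 4420 = 6321 Btu/h.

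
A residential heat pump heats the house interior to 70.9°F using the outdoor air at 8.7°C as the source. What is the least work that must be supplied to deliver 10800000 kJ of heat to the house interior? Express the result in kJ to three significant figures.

In absolute terms T_C = 281.85 K and T_H = 294.76 K, so ΔT = 12.91 K.
The reversible limit is COP_HP = T_H/ΔT = 22.83, so W_min = Q_H/COP = Q_H·ΔT/T_H.
W_min = 10800000 × 12.91/294.76 = 473100 kJ.

473000 kJ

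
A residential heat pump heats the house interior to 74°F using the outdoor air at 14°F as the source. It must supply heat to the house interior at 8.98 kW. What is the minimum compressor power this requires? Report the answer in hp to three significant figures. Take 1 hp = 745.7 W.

1.35 hp

In absolute terms T_C = 263.15 K and T_H = 296.48 K, so ΔT = 33.33 K.
COP_Carnot = T_H/ΔT = 296.48/33.33 = 8.895.
Ẇ_min = Q̇/COP_Carnot = 8.980/8.895 = 1.010 kW = 1.354 hp.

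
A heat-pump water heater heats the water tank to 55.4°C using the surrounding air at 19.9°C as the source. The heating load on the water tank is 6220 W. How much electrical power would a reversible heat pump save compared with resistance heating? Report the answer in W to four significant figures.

5548 W

In absolute terms T_C = 293.05 K and T_H = 328.55 K, so ΔT = 35.50 K.
COP_Carnot = T_H/ΔT = 328.55/35.50 = 9.255.
Resistance heating needs Ẇ_res = Q̇_H = 6220 W; the reversible heat pump needs only Ẇ_hp = Q̇_H/COP = 672.1 W.
Saving = 6220 − 672.1 = 5548 W.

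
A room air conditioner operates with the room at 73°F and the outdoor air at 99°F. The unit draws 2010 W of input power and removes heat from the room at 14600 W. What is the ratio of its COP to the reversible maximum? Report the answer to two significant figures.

COP_actual = Q̇_C/Ẇ = 14600/2010 = 7.264.
In absolute terms T_C = 295.93 K and T_H = 310.37 K, so ΔT = 14.44 K.
COP_Carnot = T_C/ΔT = 295.93/14.44 = 20.49.
η_II = COP_actual/COP_Carnot = 7.264/20.49 = 0.3545.

0.35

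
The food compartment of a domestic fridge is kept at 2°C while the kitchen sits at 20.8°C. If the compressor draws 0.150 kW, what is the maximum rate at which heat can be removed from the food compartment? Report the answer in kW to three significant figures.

In absolute terms T_C = 275.15 K and T_H = 293.95 K, so ΔT = 18.80 K.
COP_Carnot = T_C/ΔT = 275.15/18.80 = 14.64.
Q̇_max = COP_Carnot × Ẇ = 14.64 × 0.1500 kW = 2.195 kW.

2.20 kW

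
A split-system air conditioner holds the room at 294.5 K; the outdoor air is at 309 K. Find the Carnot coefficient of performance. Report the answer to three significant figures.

The reservoir spacing is ΔT = 309 − 294.5 = 14.50 K.
For a reversible cycle, COP_Carnot = T_C/ΔT = 294.50/14.50 = 20.31.

20.3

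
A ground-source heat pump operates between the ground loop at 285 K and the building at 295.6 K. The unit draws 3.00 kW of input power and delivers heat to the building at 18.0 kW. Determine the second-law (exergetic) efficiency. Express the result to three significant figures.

0.215

COP_actual = Q̇_H/Ẇ = 18.00/3.000 = 6.000.
The reservoir spacing is ΔT = 295.6 − 285 = 10.60 K.
COP_Carnot = T_H/ΔT = 295.60/10.60 = 27.89.
η_II = COP_actual/COP_Carnot = 6.000/27.89 = 0.2152.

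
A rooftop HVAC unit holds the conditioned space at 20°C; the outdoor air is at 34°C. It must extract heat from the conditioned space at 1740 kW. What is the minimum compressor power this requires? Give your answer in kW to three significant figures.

83.1 kW

In absolute terms T_C = 293.15 K and T_H = 307.15 K, so ΔT = 14.00 K.
COP_Carnot = T_C/ΔT = 293.15/14.00 = 20.94.
Ẇ_min = Q̇/COP_Carnot = 1740/20.94 = 83.10 kW.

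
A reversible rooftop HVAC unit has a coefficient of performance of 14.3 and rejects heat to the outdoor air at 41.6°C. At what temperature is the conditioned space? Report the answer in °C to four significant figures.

21.03 °C

For a Carnot refrigerator COP_R = T_C/(T_H − T_C), so T_C = COP·T_H/(1 + COP).
With T_H = 314.75 K, T_C = 14.3 × 314.75/15.30 = 294.18 K.
Converting, 294.18 K = 21.03°C.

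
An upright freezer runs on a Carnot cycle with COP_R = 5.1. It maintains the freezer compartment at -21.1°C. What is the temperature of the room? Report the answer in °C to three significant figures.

28.3 °C

COP_R = T_C/(T_H − T_C) gives T_H − T_C = T_C/COP.
With T_C = 252.05 K, T_H = 252.05 × (1 + 1/5.1) = 301.47 K.
Converting, 301.47 K = 28.32°C.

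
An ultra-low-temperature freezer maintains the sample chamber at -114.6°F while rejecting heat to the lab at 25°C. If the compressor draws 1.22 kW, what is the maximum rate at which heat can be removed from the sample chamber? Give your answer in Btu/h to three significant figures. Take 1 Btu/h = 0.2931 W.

7500 Btu/h

In absolute terms T_C = 191.71 K and T_H = 298.15 K, so ΔT = 106.4 K.
COP_Carnot = T_C/ΔT = 191.71/106.4 = 1.801.
Q̇_max = COP_Carnot × Ẇ = 1.801 × 1.220 kW = 2.197 kW = 7496 Btu/h.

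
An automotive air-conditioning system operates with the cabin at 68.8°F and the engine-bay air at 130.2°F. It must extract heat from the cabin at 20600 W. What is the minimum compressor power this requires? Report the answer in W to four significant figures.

2393 W

In absolute terms T_C = 293.59 K and T_H = 327.71 K, so ΔT = 34.11 K.
COP_Carnot = T_C/ΔT = 293.59/34.11 = 8.607.
Ẇ_min = Q̇/COP_Carnot = 20600/8.607 = 2393 W.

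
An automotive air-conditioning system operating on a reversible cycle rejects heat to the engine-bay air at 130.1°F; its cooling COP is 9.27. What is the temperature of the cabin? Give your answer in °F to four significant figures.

For a Carnot refrigerator COP_R = T_C/(T_H − T_C), so T_C = COP·T_H/(1 + COP).
With T_H = 327.65 K, T_C = 9.27 × 327.65/10.27 = 295.75 K.
Converting, 295.75 K = 72.67°F.

72.67 °F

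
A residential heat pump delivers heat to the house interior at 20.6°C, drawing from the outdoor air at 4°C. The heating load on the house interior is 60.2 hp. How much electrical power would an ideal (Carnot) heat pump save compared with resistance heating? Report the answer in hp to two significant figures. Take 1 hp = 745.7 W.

In absolute terms T_C = 277.15 K and T_H = 293.75 K, so ΔT = 16.60 K.
COP_Carnot = T_H/ΔT = 293.75/16.60 = 17.70.
Resistance heating needs Ẇ_res = Q̇_H = 60.20 hp; the reversible heat pump needs only Ẇ_hp = Q̇_H/COP = 3.402 hp.
Saving = 60.20 − 3.402 = 56.80 hp.

57 hp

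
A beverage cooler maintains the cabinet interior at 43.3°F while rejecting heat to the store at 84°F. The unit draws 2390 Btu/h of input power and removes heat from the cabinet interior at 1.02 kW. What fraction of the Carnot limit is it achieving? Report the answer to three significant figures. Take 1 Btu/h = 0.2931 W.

0.118

Converting, Q̇_C = 1.020 kW = 3480 Btu/h, so COP_actual = Q̇_C/Ẇ = 3480/2390 = 1.456.
In absolute terms T_C = 279.43 K and T_H = 302.04 K, so ΔT = 22.61 K.
COP_Carnot = T_C/ΔT = 279.43/22.61 = 12.36.
η_II = COP_actual/COP_Carnot = 1.456/12.36 = 0.1178.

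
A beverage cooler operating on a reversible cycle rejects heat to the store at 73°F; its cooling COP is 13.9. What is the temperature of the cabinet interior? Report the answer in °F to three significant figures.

37.3 °F

For a Carnot refrigerator COP_R = T_C/(T_H − T_C), so T_C = COP·T_H/(1 + COP).
With T_H = 295.93 K, T_C = 13.9 × 295.93/14.90 = 276.07 K.
Converting, 276.07 K = 37.25°F.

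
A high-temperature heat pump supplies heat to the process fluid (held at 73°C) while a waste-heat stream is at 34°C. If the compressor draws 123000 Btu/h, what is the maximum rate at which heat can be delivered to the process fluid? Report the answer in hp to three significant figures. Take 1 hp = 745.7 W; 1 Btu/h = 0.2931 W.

In absolute terms T_C = 307.15 K and T_H = 346.15 K, so ΔT = 39.00 K.
COP_Carnot = T_H/ΔT = 346.15/39.00 = 8.876.
Q̇_max = COP_Carnot × Ẇ = 8.876 × 123000 Btu/h = 1092000 Btu/h = 429.1 hp.

429 hp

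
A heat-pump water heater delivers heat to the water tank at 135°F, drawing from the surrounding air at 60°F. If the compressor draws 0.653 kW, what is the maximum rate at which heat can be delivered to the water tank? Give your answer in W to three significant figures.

5180 W

In absolute terms T_C = 288.71 K and T_H = 330.37 K, so ΔT = 41.67 K.
COP_Carnot = T_H/ΔT = 330.37/41.67 = 7.929.
Q̇_max = COP_Carnot × Ẇ = 7.929 × 0.6530 kW = 5.178 kW = 5178 W.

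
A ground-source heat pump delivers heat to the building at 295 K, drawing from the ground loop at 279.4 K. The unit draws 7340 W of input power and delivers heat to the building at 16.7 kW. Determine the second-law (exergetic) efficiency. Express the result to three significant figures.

Converting, Q̇_H = 16.70 kW = 16700 W, so COP_actual = Q̇_H/Ẇ = 16700/7340 = 2.275.
The reservoir spacing is ΔT = 295 − 279.4 = 15.60 K.
COP_Carnot = T_H/ΔT = 295.00/15.60 = 18.91.
η_II = COP_actual/COP_Carnot = 2.275/18.91 = 0.1203.

0.120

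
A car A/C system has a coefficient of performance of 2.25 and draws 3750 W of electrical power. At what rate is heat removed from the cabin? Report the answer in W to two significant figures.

Q̇_C = COP × Ẇ = 2.25 × 3750 = 8438 W.

8400 W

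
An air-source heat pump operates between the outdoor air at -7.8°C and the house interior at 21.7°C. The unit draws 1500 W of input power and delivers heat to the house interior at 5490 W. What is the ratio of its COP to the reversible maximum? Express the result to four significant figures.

0.3662

COP_actual = Q̇_H/Ẇ = 5490/1500 = 3.660.
In absolute terms T_C = 265.35 K and T_H = 294.85 K, so ΔT = 29.50 K.
COP_Carnot = T_H/ΔT = 294.85/29.50 = 9.995.
η_II = COP_actual/COP_Carnot = 3.660/9.995 = 0.3662.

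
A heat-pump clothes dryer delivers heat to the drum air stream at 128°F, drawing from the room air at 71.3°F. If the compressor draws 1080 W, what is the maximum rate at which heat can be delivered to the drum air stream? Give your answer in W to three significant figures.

In absolute terms T_C = 294.98 K and T_H = 326.48 K, so ΔT = 31.50 K.
COP_Carnot = T_H/ΔT = 326.48/31.50 = 10.36.
Q̇_max = COP_Carnot × Ẇ = 10.36 × 1080 W = 11190 W.

11200 W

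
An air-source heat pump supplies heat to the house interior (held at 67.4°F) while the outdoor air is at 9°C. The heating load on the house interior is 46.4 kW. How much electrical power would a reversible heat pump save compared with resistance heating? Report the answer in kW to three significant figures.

In absolute terms T_C = 282.15 K and T_H = 292.82 K, so ΔT = 10.67 K.
COP_Carnot = T_H/ΔT = 292.82/10.67 = 27.45.
Resistance heating needs Ẇ_res = Q̇_H = 46.40 kW; the reversible heat pump needs only Ẇ_hp = Q̇_H/COP = 1.690 kW.
Saving = 46.40 − 1.690 = 44.71 kW.

44.7 kW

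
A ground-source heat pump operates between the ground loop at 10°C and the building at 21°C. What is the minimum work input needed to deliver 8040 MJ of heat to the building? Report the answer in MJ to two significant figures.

300 MJ

In absolute terms T_C = 283.15 K and T_H = 294.15 K, so ΔT = 11.00 K.
The reversible limit is COP_HP = T_H/ΔT = 26.74, so W_min = Q_H/COP = Q_H·ΔT/T_H.
W_min = 8040 × 11.00/294.15 = 300.7 MJ.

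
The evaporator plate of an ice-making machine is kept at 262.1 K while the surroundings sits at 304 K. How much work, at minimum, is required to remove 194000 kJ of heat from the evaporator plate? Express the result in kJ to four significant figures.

The reservoir spacing is ΔT = 304 − 262.1 = 41.90 K.
The reversible limit is COP_R = T_C/ΔT = 6.255, so W_min = Q_C/COP = Q_C·ΔT/T_C.
W_min = 194000 × 41.90/262.10 = 31010 kJ.

31010 kJ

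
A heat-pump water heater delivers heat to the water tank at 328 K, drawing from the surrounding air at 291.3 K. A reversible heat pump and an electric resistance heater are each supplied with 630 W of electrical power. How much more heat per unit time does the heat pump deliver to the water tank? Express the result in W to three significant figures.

The reservoir spacing is ΔT = 328 − 291.3 = 36.70 K.
COP_Carnot = T_H/ΔT = 328.00/36.70 = 8.937.
The heat pump delivers Q̇_H = COP × Ẇ = 5631 W; the resistance heater delivers Ẇ = 630.0 W.
Extra = (COP − 1)·Ẇ = 5001 W.

5000 W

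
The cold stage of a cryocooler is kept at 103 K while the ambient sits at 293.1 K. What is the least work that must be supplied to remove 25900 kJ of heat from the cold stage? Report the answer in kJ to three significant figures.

The reservoir spacing is ΔT = 293.1 − 103 = 190.1 K.
The reversible limit is COP_R = T_C/ΔT = 0.5418, so W_min = Q_C/COP = Q_C·ΔT/T_C.
W_min = 25900 × 190.1/103.00 = 47800 kJ.

47800 kJ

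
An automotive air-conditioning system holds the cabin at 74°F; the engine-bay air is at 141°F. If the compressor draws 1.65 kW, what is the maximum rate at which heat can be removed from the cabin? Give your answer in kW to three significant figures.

13.1 kW

In absolute terms T_C = 296.48 K and T_H = 333.71 K, so ΔT = 37.22 K.
COP_Carnot = T_C/ΔT = 296.48/37.22 = 7.965.
Q̇_max = COP_Carnot × Ẇ = 7.965 × 1.650 kW = 13.14 kW.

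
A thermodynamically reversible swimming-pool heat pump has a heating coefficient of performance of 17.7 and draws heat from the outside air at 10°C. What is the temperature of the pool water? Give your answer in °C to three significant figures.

27.0 °C

COP_HP = T_H/(T_H − T_C) rearranges to T_H = COP·T_C/(COP − 1).
With T_C = 283.15 K, T_H = 17.7 × 283.15/16.70 = 300.11 K.
Converting, 300.11 K = 26.96°C.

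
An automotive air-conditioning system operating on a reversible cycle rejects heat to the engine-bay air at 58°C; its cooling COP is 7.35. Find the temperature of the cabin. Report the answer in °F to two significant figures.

65 °F

For a Carnot refrigerator COP_R = T_C/(T_H − T_C), so T_C = COP·T_H/(1 + COP).
With T_H = 331.15 K, T_C = 7.35 × 331.15/8.350 = 291.49 K.
Converting, 291.49 K = 65.01°F.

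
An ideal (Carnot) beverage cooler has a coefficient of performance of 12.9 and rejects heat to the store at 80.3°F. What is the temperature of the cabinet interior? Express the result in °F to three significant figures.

For a Carnot refrigerator COP_R = T_C/(T_H − T_C), so T_C = COP·T_H/(1 + COP).
With T_H = 299.98 K, T_C = 12.9 × 299.98/13.90 = 278.40 K.
Converting, 278.40 K = 41.45°F.

41.5 °F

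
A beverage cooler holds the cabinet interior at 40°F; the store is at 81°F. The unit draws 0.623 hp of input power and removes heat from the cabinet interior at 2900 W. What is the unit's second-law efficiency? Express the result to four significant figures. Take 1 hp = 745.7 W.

0.5122

Converting, Q̇_C = 2900 W = 3.889 hp, so COP_actual = Q̇_C/Ẇ = 3.889/0.6230 = 6.242.
In absolute terms T_C = 277.59 K and T_H = 300.37 K, so ΔT = 22.78 K.
COP_Carnot = T_C/ΔT = 277.59/22.78 = 12.19.
η_II = COP_actual/COP_Carnot = 6.242/12.19 = 0.5122.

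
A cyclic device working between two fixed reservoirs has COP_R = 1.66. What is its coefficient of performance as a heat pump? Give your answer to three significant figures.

The first law on one cycle gives Q_H = Q_C + W, so Q_H/W = Q_C/W + 1.
COP_HP = COP_R + 1 = 1.66 + 1 = 2.66.

2.66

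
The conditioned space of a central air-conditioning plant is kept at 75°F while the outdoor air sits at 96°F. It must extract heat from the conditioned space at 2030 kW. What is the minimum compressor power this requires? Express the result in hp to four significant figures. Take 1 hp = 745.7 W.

106.9 hp

In absolute terms T_C = 297.04 K and T_H = 308.71 K, so ΔT = 11.67 K.
COP_Carnot = T_C/ΔT = 297.04/11.67 = 25.46.
Ẇ_min = Q̇/COP_Carnot = 2030/25.46 = 79.73 kW = 106.9 hp.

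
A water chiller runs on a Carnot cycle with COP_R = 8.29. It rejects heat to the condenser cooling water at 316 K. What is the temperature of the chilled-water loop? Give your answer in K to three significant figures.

For a Carnot refrigerator COP_R = T_C/(T_H − T_C), so T_C = COP·T_H/(1 + COP).
With T_H = 316.00 K, T_C = 8.29 × 316.00/9.290 = 281.98 K.

282 K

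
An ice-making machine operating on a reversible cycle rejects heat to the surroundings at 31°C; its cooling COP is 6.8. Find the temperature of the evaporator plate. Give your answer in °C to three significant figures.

-7.99 °C

For a Carnot refrigerator COP_R = T_C/(T_H − T_C), so T_C = COP·T_H/(1 + COP).
With T_H = 304.15 K, T_C = 6.8 × 304.15/7.800 = 265.16 K.
Converting, 265.16 K = -7.99°C.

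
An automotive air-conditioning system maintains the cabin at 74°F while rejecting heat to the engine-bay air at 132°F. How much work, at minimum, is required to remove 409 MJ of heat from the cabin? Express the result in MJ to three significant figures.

In absolute terms T_C = 296.48 K and T_H = 328.71 K, so ΔT = 32.22 K.
The reversible limit is COP_R = T_C/ΔT = 9.201, so W_min = Q_C/COP = Q_C·ΔT/T_C.
W_min = 409.0 × 32.22/296.48 = 44.45 MJ.

44.5 MJ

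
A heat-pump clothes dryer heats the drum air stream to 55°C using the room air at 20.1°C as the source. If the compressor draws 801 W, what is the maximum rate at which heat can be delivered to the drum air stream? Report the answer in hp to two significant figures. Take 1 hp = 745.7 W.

10 hp

In absolute terms T_C = 293.25 K and T_H = 328.15 K, so ΔT = 34.90 K.
COP_Carnot = T_H/ΔT = 328.15/34.90 = 9.403.
Q̇_max = COP_Carnot × Ẇ = 9.403 × 801.0 W = 7531 W = 10.10 hp.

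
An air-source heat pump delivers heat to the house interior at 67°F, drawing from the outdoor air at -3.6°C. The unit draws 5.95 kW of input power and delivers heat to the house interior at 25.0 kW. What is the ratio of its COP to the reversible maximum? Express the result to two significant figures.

0.33

COP_actual = Q̇_H/Ẇ = 25.00/5.950 = 4.202.
In absolute terms T_C = 269.55 K and T_H = 292.59 K, so ΔT = 23.04 K.
COP_Carnot = T_H/ΔT = 292.59/23.04 = 12.70.
η_II = COP_actual/COP_Carnot = 4.202/12.70 = 0.3309.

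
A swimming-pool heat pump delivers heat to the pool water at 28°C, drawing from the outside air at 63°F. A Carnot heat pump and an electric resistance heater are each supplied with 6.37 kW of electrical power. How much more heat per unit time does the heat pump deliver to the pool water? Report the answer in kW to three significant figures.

172 kW

In absolute terms T_C = 290.37 K and T_H = 301.15 K, so ΔT = 10.78 K.
COP_Carnot = T_H/ΔT = 301.15/10.78 = 27.94.
The heat pump delivers Q̇_H = COP × Ẇ = 178.0 kW; the resistance heater delivers Ẇ = 6.370 kW.
Extra = (COP − 1)·Ẇ = 171.6 kW.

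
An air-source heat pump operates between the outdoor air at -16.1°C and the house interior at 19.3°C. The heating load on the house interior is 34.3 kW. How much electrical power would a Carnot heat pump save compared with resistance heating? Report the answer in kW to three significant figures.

In absolute terms T_C = 257.05 K and T_H = 292.45 K, so ΔT = 35.40 K.
COP_Carnot = T_H/ΔT = 292.45/35.40 = 8.261.
Resistance heating needs Ẇ_res = Q̇_H = 34.30 kW; the reversible heat pump needs only Ẇ_hp = Q̇_H/COP = 4.152 kW.
Saving = 34.30 − 4.152 = 30.15 kW.

30.1 kW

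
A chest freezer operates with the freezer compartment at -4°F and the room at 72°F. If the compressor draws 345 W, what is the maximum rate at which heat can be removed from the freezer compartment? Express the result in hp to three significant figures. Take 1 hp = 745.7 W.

2.77 hp

In absolute terms T_C = 253.15 K and T_H = 295.37 K, so ΔT = 42.22 K.
COP_Carnot = T_C/ΔT = 253.15/42.22 = 5.996.
Q̇_max = COP_Carnot × Ẇ = 5.996 × 345.0 W = 2069 W = 2.774 hp.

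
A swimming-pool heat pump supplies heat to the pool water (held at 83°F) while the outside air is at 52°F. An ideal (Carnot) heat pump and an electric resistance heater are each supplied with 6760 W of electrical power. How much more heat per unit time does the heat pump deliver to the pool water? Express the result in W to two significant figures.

In absolute terms T_C = 284.26 K and T_H = 301.48 K, so ΔT = 17.22 K.
COP_Carnot = T_H/ΔT = 301.48/17.22 = 17.51.
The heat pump delivers Q̇_H = COP × Ẇ = 118300 W; the resistance heater delivers Ẇ = 6760 W.
Extra = (COP − 1)·Ẇ = 111600 W.

110000 W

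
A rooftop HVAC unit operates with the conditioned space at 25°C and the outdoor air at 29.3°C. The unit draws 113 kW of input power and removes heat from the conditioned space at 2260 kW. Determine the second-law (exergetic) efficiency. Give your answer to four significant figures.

COP_actual = Q̇_C/Ẇ = 2260/113.0 = 20.00.
In absolute terms T_C = 298.15 K and T_H = 302.45 K, so ΔT = 4.300 K.
COP_Carnot = T_C/ΔT = 298.15/4.300 = 69.34.
η_II = COP_actual/COP_Carnot = 20.00/69.34 = 0.2884.

0.2884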